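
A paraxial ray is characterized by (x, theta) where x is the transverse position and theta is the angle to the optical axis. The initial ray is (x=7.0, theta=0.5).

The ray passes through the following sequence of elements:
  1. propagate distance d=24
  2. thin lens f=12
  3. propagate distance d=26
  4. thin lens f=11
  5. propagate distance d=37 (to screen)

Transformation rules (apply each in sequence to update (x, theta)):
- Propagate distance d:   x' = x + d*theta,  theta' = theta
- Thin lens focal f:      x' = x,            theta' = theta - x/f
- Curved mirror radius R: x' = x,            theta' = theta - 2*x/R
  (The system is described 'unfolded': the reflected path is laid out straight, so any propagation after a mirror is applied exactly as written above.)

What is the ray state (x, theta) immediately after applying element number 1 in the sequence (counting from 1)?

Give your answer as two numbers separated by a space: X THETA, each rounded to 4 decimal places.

Answer: 19.0000 0.5000

Derivation:
Initial: x=7.0000 theta=0.5000
After 1 (propagate distance d=24): x=19.0000 theta=0.5000
Rounded to 4 decimal places: x = 19.0000, theta = 0.5000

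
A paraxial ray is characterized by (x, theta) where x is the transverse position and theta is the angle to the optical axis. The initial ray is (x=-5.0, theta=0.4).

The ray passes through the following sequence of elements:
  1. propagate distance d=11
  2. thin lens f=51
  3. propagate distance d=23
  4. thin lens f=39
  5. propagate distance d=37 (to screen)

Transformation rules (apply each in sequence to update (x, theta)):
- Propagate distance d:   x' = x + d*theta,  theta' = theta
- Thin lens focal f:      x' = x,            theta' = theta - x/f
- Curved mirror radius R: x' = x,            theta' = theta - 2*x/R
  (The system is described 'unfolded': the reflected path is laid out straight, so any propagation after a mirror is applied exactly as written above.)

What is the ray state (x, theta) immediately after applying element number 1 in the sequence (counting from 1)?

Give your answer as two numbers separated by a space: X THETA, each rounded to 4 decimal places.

Initial: x=-5.0000 theta=0.4000
After 1 (propagate distance d=11): x=-0.6000 theta=0.4000
Rounded to 4 decimal places: x = -0.6000, theta = 0.4000

Answer: -0.6000 0.4000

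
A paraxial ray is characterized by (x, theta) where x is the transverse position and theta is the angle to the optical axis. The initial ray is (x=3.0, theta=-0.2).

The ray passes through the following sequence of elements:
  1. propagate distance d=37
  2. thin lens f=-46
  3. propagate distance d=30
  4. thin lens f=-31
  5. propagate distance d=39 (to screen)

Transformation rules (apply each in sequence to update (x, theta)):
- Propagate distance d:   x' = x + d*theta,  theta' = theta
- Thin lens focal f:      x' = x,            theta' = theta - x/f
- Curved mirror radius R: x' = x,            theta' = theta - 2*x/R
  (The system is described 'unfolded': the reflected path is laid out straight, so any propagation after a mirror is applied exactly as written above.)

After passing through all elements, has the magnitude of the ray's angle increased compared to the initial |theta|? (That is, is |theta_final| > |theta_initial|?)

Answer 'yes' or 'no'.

Initial: x=3.0000 theta=-0.2000
After 1 (propagate distance d=37): x=-4.4000 theta=-0.2000
After 2 (thin lens f=-46): x=-4.4000 theta=-34/115 (≈-0.2957)
After 3 (propagate distance d=30): x=-1526/115 (≈-13.2696) theta=-34/115 (≈-0.2957)
After 4 (thin lens f=-31): x=-1526/115 (≈-13.2696) theta=-516/713 (≈-0.7237)
After 5 (propagate distance d=39 (to screen)): x=-147926/3565 (≈-41.4940) theta=-516/713 (≈-0.7237)
|theta_initial|=0.2000 |theta_final|=516/713 (≈0.7237) -> increased

Answer: yes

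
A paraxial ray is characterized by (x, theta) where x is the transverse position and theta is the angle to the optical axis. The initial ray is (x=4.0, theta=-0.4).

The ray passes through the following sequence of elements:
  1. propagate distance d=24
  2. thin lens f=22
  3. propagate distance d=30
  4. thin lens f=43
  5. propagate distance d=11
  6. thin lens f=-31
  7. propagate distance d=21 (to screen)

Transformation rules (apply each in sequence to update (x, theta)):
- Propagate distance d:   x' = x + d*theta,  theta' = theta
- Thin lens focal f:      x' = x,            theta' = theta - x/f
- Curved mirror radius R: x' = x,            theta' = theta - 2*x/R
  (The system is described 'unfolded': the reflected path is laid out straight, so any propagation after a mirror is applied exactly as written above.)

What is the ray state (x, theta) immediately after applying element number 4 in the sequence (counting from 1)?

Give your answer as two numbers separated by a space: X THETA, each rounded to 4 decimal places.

Answer: -9.9636 0.0863

Derivation:
Initial: x=4.0000 theta=-0.4000
After 1 (propagate distance d=24): x=-5.6000 theta=-0.4000
After 2 (thin lens f=22): x=-5.6000 theta=-8/55 (≈-0.1455)
After 3 (propagate distance d=30): x=-548/55 (≈-9.9636) theta=-8/55 (≈-0.1455)
After 4 (thin lens f=43): x=-548/55 (≈-9.9636) theta=204/2365 (≈0.0863)
Rounded to 4 decimal places: x = -9.9636, theta = 0.0863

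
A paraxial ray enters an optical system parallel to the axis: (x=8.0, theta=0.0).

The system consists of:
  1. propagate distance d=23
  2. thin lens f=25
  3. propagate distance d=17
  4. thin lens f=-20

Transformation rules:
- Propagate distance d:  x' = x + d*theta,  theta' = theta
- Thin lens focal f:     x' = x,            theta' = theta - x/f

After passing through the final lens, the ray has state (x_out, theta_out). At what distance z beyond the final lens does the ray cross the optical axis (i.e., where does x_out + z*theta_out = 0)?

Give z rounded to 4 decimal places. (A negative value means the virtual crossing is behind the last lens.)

Answer: 13.3333

Derivation:
Initial: x=8.0000 theta=0.0000
After 1 (propagate distance d=23): x=8.0000 theta=0.0000
After 2 (thin lens f=25): x=8.0000 theta=-0.3200
After 3 (propagate distance d=17): x=2.5600 theta=-0.3200
After 4 (thin lens f=-20): x=2.5600 theta=-0.1920
z_focus = -x_out/theta_out = -(2.5600)/(-0.1920) = 40/3 ≈ 13.3333
Rounded to 4 decimal places: z = 13.3333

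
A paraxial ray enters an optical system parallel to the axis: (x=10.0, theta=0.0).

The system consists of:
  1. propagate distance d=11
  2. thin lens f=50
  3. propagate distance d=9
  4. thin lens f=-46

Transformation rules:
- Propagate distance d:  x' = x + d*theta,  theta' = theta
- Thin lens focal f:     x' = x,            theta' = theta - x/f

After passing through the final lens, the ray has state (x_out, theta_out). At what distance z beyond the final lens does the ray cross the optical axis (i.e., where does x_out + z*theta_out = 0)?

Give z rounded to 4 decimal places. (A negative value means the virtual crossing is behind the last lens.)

Initial: x=10.0000 theta=0.0000
After 1 (propagate distance d=11): x=10.0000 theta=0.0000
After 2 (thin lens f=50): x=10.0000 theta=-0.2000
After 3 (propagate distance d=9): x=8.2000 theta=-0.2000
After 4 (thin lens f=-46): x=8.2000 theta=-1/46 (≈-0.0217)
z_focus = -x_out/theta_out = -(8.2000)/(-1/46) = 377.2000
Rounded to 4 decimal places: z = 377.2000

Answer: 377.2000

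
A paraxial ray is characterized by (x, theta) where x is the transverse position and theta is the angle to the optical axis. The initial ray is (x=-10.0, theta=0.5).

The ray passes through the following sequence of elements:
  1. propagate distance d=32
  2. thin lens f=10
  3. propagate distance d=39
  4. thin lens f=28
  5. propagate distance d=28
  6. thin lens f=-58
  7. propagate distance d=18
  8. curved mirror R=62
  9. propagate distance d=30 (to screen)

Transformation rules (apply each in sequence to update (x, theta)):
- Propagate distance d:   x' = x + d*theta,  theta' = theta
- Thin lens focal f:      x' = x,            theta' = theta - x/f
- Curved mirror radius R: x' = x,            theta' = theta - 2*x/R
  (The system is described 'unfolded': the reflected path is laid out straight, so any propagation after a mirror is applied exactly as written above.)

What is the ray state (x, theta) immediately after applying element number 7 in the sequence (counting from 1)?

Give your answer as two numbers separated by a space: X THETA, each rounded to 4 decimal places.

Initial: x=-10.0000 theta=0.5000
After 1 (propagate distance d=32): x=6.0000 theta=0.5000
After 2 (thin lens f=10): x=6.0000 theta=-0.1000
After 3 (propagate distance d=39): x=2.1000 theta=-0.1000
After 4 (thin lens f=28): x=2.1000 theta=-0.1750
After 5 (propagate distance d=28): x=-2.8000 theta=-0.1750
After 6 (thin lens f=-58): x=-2.8000 theta=-259/1160 (≈-0.2233)
After 7 (propagate distance d=18): x=-791/116 (≈-6.8190) theta=-259/1160 (≈-0.2233)
Rounded to 4 decimal places: x = -6.8190, theta = -0.2233

Answer: -6.8190 -0.2233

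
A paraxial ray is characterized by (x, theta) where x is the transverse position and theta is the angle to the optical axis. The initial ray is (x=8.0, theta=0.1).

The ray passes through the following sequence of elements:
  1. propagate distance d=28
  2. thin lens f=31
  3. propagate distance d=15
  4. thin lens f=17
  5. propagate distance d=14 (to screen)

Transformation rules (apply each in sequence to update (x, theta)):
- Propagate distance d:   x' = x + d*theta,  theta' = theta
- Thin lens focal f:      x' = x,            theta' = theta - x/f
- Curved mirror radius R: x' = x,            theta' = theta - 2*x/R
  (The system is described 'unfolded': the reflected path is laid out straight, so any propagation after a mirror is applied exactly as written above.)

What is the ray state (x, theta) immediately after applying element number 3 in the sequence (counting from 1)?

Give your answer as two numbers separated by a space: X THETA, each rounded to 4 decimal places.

Initial: x=8.0000 theta=0.1000
After 1 (propagate distance d=28): x=10.8000 theta=0.1000
After 2 (thin lens f=31): x=10.8000 theta=-77/310 (≈-0.2484)
After 3 (propagate distance d=15): x=2193/310 (≈7.0742) theta=-77/310 (≈-0.2484)
Rounded to 4 decimal places: x = 7.0742, theta = -0.2484

Answer: 7.0742 -0.2484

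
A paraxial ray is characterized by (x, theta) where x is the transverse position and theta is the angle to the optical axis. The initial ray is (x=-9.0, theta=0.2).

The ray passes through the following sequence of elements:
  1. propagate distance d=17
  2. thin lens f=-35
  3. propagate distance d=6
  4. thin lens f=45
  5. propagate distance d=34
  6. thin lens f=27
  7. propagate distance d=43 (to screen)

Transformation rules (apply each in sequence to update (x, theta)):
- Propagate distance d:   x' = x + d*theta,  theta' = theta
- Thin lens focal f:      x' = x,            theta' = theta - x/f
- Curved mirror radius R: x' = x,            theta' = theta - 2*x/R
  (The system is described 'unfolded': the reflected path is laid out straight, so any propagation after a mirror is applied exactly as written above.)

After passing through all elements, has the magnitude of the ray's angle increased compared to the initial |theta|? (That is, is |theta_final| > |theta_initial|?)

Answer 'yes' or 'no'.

Initial: x=-9.0000 theta=0.2000
After 1 (propagate distance d=17): x=-5.6000 theta=0.2000
After 2 (thin lens f=-35): x=-5.6000 theta=0.0400
After 3 (propagate distance d=6): x=-5.3600 theta=0.0400
After 4 (thin lens f=45): x=-5.3600 theta=179/1125 (≈0.1591)
After 5 (propagate distance d=34): x=56/1125 (≈0.0498) theta=179/1125 (≈0.1591)
After 6 (thin lens f=27): x=56/1125 (≈0.0498) theta=4777/30375 (≈0.1573)
After 7 (propagate distance d=43 (to screen)): x=206923/30375 (≈6.8123) theta=4777/30375 (≈0.1573)
|theta_initial|=0.2000 |theta_final|=4777/30375 (≈0.1573) -> not increased

Answer: no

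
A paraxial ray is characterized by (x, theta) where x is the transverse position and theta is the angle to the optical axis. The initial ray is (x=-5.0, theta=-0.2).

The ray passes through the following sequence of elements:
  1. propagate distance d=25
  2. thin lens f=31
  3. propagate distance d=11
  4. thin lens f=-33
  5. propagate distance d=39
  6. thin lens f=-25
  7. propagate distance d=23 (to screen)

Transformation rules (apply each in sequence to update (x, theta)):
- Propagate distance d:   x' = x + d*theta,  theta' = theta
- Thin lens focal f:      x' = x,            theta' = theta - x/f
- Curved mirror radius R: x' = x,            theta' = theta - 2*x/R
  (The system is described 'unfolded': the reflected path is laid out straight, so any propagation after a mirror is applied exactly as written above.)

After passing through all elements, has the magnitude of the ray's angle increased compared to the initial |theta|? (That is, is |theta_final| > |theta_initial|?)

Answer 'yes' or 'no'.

Answer: yes

Derivation:
Initial: x=-5.0000 theta=-0.2000
After 1 (propagate distance d=25): x=-10.0000 theta=-0.2000
After 2 (thin lens f=31): x=-10.0000 theta=19/155 (≈0.1226)
After 3 (propagate distance d=11): x=-1341/155 (≈-8.6516) theta=19/155 (≈0.1226)
After 4 (thin lens f=-33): x=-1341/155 (≈-8.6516) theta=-238/1705 (≈-0.1396)
After 5 (propagate distance d=39): x=-24033/1705 (≈-14.0956) theta=-238/1705 (≈-0.1396)
After 6 (thin lens f=-25): x=-24033/1705 (≈-14.0956) theta=-29983/42625 (≈-0.7034)
After 7 (propagate distance d=23 (to screen)): x=-1290434/42625 (≈-30.2741) theta=-29983/42625 (≈-0.7034)
|theta_initial|=0.2000 |theta_final|=29983/42625 (≈0.7034) -> increased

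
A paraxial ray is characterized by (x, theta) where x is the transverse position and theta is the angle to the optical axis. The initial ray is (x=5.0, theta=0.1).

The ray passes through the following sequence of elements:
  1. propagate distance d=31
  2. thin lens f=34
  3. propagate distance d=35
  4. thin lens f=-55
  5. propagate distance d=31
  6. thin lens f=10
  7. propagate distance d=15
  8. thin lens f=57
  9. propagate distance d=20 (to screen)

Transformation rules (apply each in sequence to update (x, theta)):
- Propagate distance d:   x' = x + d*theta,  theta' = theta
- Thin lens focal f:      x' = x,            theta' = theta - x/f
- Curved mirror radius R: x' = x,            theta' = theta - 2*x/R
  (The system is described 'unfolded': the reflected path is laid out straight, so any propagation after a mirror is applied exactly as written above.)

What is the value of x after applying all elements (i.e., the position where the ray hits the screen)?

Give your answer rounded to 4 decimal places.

Answer: -4.2415

Derivation:
Initial: x=5.0000 theta=0.1000
After 1 (propagate distance d=31): x=8.1000 theta=0.1000
After 2 (thin lens f=34): x=8.1000 theta=-47/340 (≈-0.1382)
After 3 (propagate distance d=35): x=1109/340 (≈3.2618) theta=-47/340 (≈-0.1382)
After 4 (thin lens f=-55): x=1109/340 (≈3.2618) theta=-369/4675 (≈-0.0789)
After 5 (propagate distance d=31): x=15239/18700 (≈0.8149) theta=-369/4675 (≈-0.0789)
After 6 (thin lens f=10): x=15239/18700 (≈0.8149) theta=-29999/187000 (≈-0.1604)
After 7 (propagate distance d=15): x=-59519/37400 (≈-1.5914) theta=-29999/187000 (≈-0.1604)
After 8 (thin lens f=57): x=-59519/37400 (≈-1.5914) theta=-353087/2664750 (≈-0.1325)
After 9 (propagate distance d=20 (to screen)): x=-361679/85272 (≈-4.2415) theta=-353087/2664750 (≈-0.1325)
Rounded to 4 decimal places: x = -4.2415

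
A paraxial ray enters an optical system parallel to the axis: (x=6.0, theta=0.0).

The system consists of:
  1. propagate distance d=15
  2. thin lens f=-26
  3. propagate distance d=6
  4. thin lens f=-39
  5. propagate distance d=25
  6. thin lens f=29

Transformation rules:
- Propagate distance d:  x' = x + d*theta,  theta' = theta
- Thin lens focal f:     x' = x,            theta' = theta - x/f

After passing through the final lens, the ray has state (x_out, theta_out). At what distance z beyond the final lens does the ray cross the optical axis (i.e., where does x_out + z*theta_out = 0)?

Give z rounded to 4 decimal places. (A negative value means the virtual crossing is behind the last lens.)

Initial: x=6.0000 theta=0.0000
After 1 (propagate distance d=15): x=6.0000 theta=0.0000
After 2 (thin lens f=-26): x=6.0000 theta=3/13 (≈0.2308)
After 3 (propagate distance d=6): x=96/13 (≈7.3846) theta=3/13 (≈0.2308)
After 4 (thin lens f=-39): x=96/13 (≈7.3846) theta=71/169 (≈0.4201)
After 5 (propagate distance d=25): x=3023/169 (≈17.8876) theta=71/169 (≈0.4201)
After 6 (thin lens f=29): x=3023/169 (≈17.8876) theta=-964/4901 (≈-0.1967)
z_focus = -x_out/theta_out = -(3023/169)/(-964/4901) = 87667/964 ≈ 90.9409
Rounded to 4 decimal places: z = 90.9409

Answer: 90.9409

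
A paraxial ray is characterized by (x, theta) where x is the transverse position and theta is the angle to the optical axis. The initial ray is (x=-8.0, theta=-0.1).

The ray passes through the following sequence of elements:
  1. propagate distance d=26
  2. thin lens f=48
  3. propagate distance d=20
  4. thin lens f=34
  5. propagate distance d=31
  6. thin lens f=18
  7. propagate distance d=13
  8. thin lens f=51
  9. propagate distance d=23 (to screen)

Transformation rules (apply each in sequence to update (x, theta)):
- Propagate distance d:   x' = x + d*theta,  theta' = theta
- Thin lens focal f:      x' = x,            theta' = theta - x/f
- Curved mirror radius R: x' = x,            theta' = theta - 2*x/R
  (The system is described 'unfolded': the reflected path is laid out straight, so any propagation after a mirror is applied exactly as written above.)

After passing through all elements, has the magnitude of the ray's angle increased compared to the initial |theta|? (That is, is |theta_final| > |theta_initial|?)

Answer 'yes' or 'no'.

Answer: no

Derivation:
Initial: x=-8.0000 theta=-0.1000
After 1 (propagate distance d=26): x=-10.6000 theta=-0.1000
After 2 (thin lens f=48): x=-10.6000 theta=29/240 (≈0.1208)
After 3 (propagate distance d=20): x=-491/60 (≈-8.1833) theta=29/240 (≈0.1208)
After 4 (thin lens f=34): x=-491/60 (≈-8.1833) theta=295/816 (≈0.3615)
After 5 (propagate distance d=31): x=12337/4080 (≈3.0238) theta=295/816 (≈0.3615)
After 6 (thin lens f=18): x=12337/4080 (≈3.0238) theta=14213/73440 (≈0.1935)
After 7 (propagate distance d=13): x=81367/14688 (≈5.5397) theta=14213/73440 (≈0.1935)
After 8 (thin lens f=51): x=81367/14688 (≈5.5397) theta=79507/936360 (≈0.0849)
After 9 (propagate distance d=23 (to screen)): x=28063229/3745440 (≈7.4926) theta=79507/936360 (≈0.0849)
|theta_initial|=0.1000 |theta_final|=79507/936360 (≈0.0849) -> not increased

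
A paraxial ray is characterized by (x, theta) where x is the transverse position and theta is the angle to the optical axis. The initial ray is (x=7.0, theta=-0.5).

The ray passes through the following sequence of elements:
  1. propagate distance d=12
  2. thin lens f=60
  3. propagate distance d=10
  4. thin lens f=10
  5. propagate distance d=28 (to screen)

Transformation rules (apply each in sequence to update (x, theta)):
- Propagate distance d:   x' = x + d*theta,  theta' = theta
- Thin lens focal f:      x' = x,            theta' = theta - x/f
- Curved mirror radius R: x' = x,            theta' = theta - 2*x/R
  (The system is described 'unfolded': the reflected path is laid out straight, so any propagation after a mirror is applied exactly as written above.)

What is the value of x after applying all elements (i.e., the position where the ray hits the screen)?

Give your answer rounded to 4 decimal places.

Initial: x=7.0000 theta=-0.5000
After 1 (propagate distance d=12): x=1.0000 theta=-0.5000
After 2 (thin lens f=60): x=1.0000 theta=-31/60 (≈-0.5167)
After 3 (propagate distance d=10): x=-25/6 (≈-4.1667) theta=-31/60 (≈-0.5167)
After 4 (thin lens f=10): x=-25/6 (≈-4.1667) theta=-0.1000
After 5 (propagate distance d=28 (to screen)): x=-209/30 (≈-6.9667) theta=-0.1000
Rounded to 4 decimal places: x = -6.9667

Answer: -6.9667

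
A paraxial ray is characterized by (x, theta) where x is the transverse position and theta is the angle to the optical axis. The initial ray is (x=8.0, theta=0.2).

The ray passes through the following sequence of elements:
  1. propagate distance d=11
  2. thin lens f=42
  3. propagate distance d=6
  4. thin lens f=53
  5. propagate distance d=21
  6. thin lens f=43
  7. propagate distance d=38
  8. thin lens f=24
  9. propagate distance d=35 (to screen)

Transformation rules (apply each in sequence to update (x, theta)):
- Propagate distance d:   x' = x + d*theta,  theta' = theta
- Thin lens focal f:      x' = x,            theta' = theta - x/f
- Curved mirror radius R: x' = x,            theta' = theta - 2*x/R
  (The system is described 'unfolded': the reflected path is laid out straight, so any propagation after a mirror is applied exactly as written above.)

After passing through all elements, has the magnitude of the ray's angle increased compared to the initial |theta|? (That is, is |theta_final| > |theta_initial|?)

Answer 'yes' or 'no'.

Initial: x=8.0000 theta=0.2000
After 1 (propagate distance d=11): x=10.2000 theta=0.2000
After 2 (thin lens f=42): x=10.2000 theta=-3/70 (≈-0.0429)
After 3 (propagate distance d=6): x=348/35 (≈9.9429) theta=-3/70 (≈-0.0429)
After 4 (thin lens f=53): x=348/35 (≈9.9429) theta=-171/742 (≈-0.2305)
After 5 (propagate distance d=21): x=18933/3710 (≈5.1032) theta=-171/742 (≈-0.2305)
After 6 (thin lens f=43): x=18933/3710 (≈5.1032) theta=-27849/79765 (≈-0.3491)
After 7 (propagate distance d=38): x=-260481/31906 (≈-8.1640) theta=-27849/79765 (≈-0.3491)
After 8 (thin lens f=24): x=-260481/31906 (≈-8.1640) theta=-11449/1276240 (≈-0.0090)
After 9 (propagate distance d=35 (to screen)): x=-2163991/255248 (≈-8.4780) theta=-11449/1276240 (≈-0.0090)
|theta_initial|=0.2000 |theta_final|=11449/1276240 (≈0.0090) -> not increased

Answer: no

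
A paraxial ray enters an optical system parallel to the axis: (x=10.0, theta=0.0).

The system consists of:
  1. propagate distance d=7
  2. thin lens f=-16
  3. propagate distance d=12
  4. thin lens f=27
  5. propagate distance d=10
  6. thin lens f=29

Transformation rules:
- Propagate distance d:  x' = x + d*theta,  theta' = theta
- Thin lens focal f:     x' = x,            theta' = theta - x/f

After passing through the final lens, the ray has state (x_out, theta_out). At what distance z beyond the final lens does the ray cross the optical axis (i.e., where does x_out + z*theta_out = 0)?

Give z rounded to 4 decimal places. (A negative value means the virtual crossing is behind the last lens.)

Initial: x=10.0000 theta=0.0000
After 1 (propagate distance d=7): x=10.0000 theta=0.0000
After 2 (thin lens f=-16): x=10.0000 theta=0.6250
After 3 (propagate distance d=12): x=17.5000 theta=0.6250
After 4 (thin lens f=27): x=17.5000 theta=-5/216 (≈-0.0231)
After 5 (propagate distance d=10): x=1865/108 (≈17.2685) theta=-5/216 (≈-0.0231)
After 6 (thin lens f=29): x=1865/108 (≈17.2685) theta=-3875/6264 (≈-0.6186)
z_focus = -x_out/theta_out = -(1865/108)/(-3875/6264) = 21634/775 ≈ 27.9148
Rounded to 4 decimal places: z = 27.9148

Answer: 27.9148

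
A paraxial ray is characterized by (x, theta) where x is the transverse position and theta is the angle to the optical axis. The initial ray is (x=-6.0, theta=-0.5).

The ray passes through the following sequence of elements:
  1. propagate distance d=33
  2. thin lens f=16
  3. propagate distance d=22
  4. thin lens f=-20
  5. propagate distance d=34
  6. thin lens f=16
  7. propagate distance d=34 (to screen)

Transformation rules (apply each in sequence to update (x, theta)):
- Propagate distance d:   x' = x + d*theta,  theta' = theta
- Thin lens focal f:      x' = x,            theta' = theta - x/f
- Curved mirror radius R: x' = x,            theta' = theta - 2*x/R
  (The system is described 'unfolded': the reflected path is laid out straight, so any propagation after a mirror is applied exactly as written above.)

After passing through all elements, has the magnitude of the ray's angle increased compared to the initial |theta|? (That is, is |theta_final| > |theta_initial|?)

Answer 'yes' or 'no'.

Initial: x=-6.0000 theta=-0.5000
After 1 (propagate distance d=33): x=-22.5000 theta=-0.5000
After 2 (thin lens f=16): x=-22.5000 theta=29/32 (≈0.9063)
After 3 (propagate distance d=22): x=-2.5625 theta=29/32 (≈0.9063)
After 4 (thin lens f=-20): x=-2.5625 theta=249/320 (≈0.7781)
After 5 (propagate distance d=34): x=3823/160 (≈23.8938) theta=249/320 (≈0.7781)
After 6 (thin lens f=16): x=3823/160 (≈23.8938) theta=-1831/2560 (≈-0.7152)
After 7 (propagate distance d=34 (to screen)): x=-543/1280 (≈-0.4242) theta=-1831/2560 (≈-0.7152)
|theta_initial|=0.5000 |theta_final|=1831/2560 (≈0.7152) -> increased

Answer: yes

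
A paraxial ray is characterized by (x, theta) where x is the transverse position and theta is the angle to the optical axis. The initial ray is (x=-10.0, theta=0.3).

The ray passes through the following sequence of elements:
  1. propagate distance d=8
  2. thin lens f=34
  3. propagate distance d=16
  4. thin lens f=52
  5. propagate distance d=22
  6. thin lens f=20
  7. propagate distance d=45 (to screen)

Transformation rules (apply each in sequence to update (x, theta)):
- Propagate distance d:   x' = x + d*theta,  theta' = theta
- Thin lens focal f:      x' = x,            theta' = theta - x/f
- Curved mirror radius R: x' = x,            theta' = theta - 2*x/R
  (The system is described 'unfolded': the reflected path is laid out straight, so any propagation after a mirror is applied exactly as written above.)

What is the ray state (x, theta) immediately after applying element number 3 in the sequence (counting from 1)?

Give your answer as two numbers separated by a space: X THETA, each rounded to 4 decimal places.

Answer: 0.7765 0.5235

Derivation:
Initial: x=-10.0000 theta=0.3000
After 1 (propagate distance d=8): x=-7.6000 theta=0.3000
After 2 (thin lens f=34): x=-7.6000 theta=89/170 (≈0.5235)
After 3 (propagate distance d=16): x=66/85 (≈0.7765) theta=89/170 (≈0.5235)
Rounded to 4 decimal places: x = 0.7765, theta = 0.5235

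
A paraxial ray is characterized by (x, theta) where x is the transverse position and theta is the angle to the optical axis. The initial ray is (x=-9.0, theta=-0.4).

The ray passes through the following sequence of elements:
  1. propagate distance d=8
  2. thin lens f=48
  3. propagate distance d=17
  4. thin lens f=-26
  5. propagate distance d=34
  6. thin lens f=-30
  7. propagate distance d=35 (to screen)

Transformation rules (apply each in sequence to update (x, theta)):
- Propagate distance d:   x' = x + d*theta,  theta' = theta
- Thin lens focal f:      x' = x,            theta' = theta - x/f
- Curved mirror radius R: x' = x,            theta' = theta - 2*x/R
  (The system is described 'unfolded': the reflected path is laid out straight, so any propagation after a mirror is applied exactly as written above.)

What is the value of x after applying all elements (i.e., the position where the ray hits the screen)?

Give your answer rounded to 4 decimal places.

Answer: -109.0035

Derivation:
Initial: x=-9.0000 theta=-0.4000
After 1 (propagate distance d=8): x=-12.2000 theta=-0.4000
After 2 (thin lens f=48): x=-12.2000 theta=-7/48 (≈-0.1458)
After 3 (propagate distance d=17): x=-3523/240 (≈-14.6792) theta=-7/48 (≈-0.1458)
After 4 (thin lens f=-26): x=-3523/240 (≈-14.6792) theta=-341/480 (≈-0.7104)
After 5 (propagate distance d=34): x=-233/6 (≈-38.8333) theta=-341/480 (≈-0.7104)
After 6 (thin lens f=-30): x=-233/6 (≈-38.8333) theta=-2887/1440 (≈-2.0049)
After 7 (propagate distance d=35 (to screen)): x=-31393/288 (≈-109.0035) theta=-2887/1440 (≈-2.0049)
Rounded to 4 decimal places: x = -109.0035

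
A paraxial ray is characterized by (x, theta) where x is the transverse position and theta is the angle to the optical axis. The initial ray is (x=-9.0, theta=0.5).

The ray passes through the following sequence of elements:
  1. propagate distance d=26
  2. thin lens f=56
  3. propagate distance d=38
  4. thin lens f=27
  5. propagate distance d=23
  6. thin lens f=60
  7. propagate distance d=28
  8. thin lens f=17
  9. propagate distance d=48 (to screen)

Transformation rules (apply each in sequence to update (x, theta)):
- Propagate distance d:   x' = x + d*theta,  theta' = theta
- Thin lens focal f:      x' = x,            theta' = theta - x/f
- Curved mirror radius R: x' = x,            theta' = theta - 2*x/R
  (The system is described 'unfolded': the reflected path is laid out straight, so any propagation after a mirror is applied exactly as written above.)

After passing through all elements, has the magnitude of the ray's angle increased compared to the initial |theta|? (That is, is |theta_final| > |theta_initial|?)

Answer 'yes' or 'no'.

Initial: x=-9.0000 theta=0.5000
After 1 (propagate distance d=26): x=4.0000 theta=0.5000
After 2 (thin lens f=56): x=4.0000 theta=3/7 (≈0.4286)
After 3 (propagate distance d=38): x=142/7 (≈20.2857) theta=3/7 (≈0.4286)
After 4 (thin lens f=27): x=142/7 (≈20.2857) theta=-61/189 (≈-0.3228)
After 5 (propagate distance d=23): x=2431/189 (≈12.8624) theta=-61/189 (≈-0.3228)
After 6 (thin lens f=60): x=2431/189 (≈12.8624) theta=-6091/11340 (≈-0.5371)
After 7 (propagate distance d=28): x=-6172/2835 (≈-2.1771) theta=-6091/11340 (≈-0.5371)
After 8 (thin lens f=17): x=-6172/2835 (≈-2.1771) theta=-78859/192780 (≈-0.4091)
After 9 (propagate distance d=48 (to screen)): x=-150176/6885 (≈-21.8121) theta=-78859/192780 (≈-0.4091)
|theta_initial|=0.5000 |theta_final|=78859/192780 (≈0.4091) -> not increased

Answer: no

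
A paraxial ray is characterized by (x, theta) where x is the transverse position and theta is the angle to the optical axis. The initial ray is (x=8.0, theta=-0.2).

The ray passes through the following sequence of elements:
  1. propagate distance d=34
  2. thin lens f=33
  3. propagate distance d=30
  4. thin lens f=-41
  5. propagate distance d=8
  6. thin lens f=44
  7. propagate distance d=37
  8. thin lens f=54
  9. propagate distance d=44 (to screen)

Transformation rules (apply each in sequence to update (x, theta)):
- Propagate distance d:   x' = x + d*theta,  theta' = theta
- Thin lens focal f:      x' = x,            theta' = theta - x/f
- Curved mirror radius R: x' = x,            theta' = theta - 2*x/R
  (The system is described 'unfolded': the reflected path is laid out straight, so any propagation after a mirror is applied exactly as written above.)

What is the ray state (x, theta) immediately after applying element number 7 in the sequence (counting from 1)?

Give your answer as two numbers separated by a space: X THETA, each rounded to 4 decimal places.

Initial: x=8.0000 theta=-0.2000
After 1 (propagate distance d=34): x=1.2000 theta=-0.2000
After 2 (thin lens f=33): x=1.2000 theta=-13/55 (≈-0.2364)
After 3 (propagate distance d=30): x=-324/55 (≈-5.8909) theta=-13/55 (≈-0.2364)
After 4 (thin lens f=-41): x=-324/55 (≈-5.8909) theta=-857/2255 (≈-0.3800)
After 5 (propagate distance d=8): x=-4028/451 (≈-8.9313) theta=-857/2255 (≈-0.3800)
After 6 (thin lens f=44): x=-4028/451 (≈-8.9313) theta=-4392/24805 (≈-0.1771)
After 7 (propagate distance d=37): x=-384044/24805 (≈-15.4825) theta=-4392/24805 (≈-0.1771)
Rounded to 4 decimal places: x = -15.4825, theta = -0.1771

Answer: -15.4825 -0.1771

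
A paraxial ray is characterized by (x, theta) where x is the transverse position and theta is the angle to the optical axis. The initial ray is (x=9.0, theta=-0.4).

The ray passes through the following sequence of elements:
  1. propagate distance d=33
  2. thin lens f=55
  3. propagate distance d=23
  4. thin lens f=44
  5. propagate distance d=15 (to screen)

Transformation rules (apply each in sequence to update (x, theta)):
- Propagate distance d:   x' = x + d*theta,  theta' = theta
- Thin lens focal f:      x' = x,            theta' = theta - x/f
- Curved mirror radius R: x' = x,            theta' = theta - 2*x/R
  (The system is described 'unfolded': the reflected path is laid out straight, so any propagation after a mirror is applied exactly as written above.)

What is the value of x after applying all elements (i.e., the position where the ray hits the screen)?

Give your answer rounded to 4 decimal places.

Initial: x=9.0000 theta=-0.4000
After 1 (propagate distance d=33): x=-4.2000 theta=-0.4000
After 2 (thin lens f=55): x=-4.2000 theta=-89/275 (≈-0.3236)
After 3 (propagate distance d=23): x=-3202/275 (≈-11.6436) theta=-89/275 (≈-0.3236)
After 4 (thin lens f=44): x=-3202/275 (≈-11.6436) theta=-357/6050 (≈-0.0590)
After 5 (propagate distance d=15 (to screen)): x=-75799/6050 (≈-12.5288) theta=-357/6050 (≈-0.0590)
Rounded to 4 decimal places: x = -12.5288

Answer: -12.5288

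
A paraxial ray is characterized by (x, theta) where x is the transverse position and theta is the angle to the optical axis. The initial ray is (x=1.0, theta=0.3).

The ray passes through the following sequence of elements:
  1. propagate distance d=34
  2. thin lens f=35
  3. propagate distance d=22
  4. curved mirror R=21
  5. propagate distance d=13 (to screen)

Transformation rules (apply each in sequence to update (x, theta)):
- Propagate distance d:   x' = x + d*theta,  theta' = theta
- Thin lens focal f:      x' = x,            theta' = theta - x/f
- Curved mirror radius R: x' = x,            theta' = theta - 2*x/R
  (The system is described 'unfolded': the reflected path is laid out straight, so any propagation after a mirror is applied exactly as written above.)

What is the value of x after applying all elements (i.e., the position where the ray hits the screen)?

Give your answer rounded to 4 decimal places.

Initial: x=1.0000 theta=0.3000
After 1 (propagate distance d=34): x=11.2000 theta=0.3000
After 2 (thin lens f=35): x=11.2000 theta=-0.0200
After 3 (propagate distance d=22): x=10.7600 theta=-0.0200
After 4 (curved mirror R=21): x=10.7600 theta=-1097/1050 (≈-1.0448)
After 5 (propagate distance d=13 (to screen)): x=-2963/1050 (≈-2.8219) theta=-1097/1050 (≈-1.0448)
Rounded to 4 decimal places: x = -2.8219

Answer: -2.8219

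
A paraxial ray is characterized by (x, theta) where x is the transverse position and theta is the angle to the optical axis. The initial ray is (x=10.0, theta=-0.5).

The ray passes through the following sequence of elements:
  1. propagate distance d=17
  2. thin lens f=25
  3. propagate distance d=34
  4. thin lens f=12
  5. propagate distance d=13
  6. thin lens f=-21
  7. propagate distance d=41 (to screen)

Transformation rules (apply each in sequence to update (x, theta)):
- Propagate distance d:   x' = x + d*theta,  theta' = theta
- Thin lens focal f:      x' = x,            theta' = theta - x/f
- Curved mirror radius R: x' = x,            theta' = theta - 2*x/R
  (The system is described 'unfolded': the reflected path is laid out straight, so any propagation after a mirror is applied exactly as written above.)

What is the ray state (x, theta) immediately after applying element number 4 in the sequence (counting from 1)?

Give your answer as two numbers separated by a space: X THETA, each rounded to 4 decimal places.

Initial: x=10.0000 theta=-0.5000
After 1 (propagate distance d=17): x=1.5000 theta=-0.5000
After 2 (thin lens f=25): x=1.5000 theta=-0.5600
After 3 (propagate distance d=34): x=-17.5400 theta=-0.5600
After 4 (thin lens f=12): x=-17.5400 theta=541/600 (≈0.9017)
Rounded to 4 decimal places: x = -17.5400, theta = 0.9017

Answer: -17.5400 0.9017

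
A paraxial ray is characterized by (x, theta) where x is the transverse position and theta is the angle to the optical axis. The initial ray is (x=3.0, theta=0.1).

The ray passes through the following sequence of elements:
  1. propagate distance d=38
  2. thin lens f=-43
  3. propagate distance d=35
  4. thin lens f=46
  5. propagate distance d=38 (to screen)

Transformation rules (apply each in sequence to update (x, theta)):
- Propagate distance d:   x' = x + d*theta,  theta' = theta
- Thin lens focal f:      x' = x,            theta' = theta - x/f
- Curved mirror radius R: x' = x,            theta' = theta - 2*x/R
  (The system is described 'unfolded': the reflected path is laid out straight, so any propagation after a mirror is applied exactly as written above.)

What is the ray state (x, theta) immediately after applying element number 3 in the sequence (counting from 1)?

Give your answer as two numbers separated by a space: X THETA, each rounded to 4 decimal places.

Initial: x=3.0000 theta=0.1000
After 1 (propagate distance d=38): x=6.8000 theta=0.1000
After 2 (thin lens f=-43): x=6.8000 theta=111/430 (≈0.2581)
After 3 (propagate distance d=35): x=6809/430 (≈15.8349) theta=111/430 (≈0.2581)
Rounded to 4 decimal places: x = 15.8349, theta = 0.2581

Answer: 15.8349 0.2581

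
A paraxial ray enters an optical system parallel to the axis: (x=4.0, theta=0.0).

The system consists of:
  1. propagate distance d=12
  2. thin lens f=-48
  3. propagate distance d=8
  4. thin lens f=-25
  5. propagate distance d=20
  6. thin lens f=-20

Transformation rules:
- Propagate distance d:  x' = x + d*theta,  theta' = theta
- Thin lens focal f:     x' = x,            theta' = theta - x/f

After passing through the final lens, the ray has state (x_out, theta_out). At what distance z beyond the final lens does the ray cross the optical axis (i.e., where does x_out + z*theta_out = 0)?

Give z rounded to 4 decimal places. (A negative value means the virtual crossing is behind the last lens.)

Answer: -13.0172

Derivation:
Initial: x=4.0000 theta=0.0000
After 1 (propagate distance d=12): x=4.0000 theta=0.0000
After 2 (thin lens f=-48): x=4.0000 theta=1/12 (≈0.0833)
After 3 (propagate distance d=8): x=14/3 (≈4.6667) theta=1/12 (≈0.0833)
After 4 (thin lens f=-25): x=14/3 (≈4.6667) theta=0.2700
After 5 (propagate distance d=20): x=151/15 (≈10.0667) theta=0.2700
After 6 (thin lens f=-20): x=151/15 (≈10.0667) theta=58/75 (≈0.7733)
z_focus = -x_out/theta_out = -(151/15)/(58/75) = -755/58 ≈ -13.0172
Rounded to 4 decimal places: z = -13.0172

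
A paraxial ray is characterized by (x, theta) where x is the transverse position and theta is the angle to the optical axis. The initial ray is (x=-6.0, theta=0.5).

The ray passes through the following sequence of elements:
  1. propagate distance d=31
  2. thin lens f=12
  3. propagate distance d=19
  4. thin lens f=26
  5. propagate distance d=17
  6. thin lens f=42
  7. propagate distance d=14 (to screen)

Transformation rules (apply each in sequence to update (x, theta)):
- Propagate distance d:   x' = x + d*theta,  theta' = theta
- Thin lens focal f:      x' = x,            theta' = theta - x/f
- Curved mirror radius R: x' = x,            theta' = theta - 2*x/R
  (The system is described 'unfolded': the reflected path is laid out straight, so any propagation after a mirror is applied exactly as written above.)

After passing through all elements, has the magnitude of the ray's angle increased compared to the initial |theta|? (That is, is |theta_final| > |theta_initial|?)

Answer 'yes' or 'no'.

Initial: x=-6.0000 theta=0.5000
After 1 (propagate distance d=31): x=9.5000 theta=0.5000
After 2 (thin lens f=12): x=9.5000 theta=-7/24 (≈-0.2917)
After 3 (propagate distance d=19): x=95/24 (≈3.9583) theta=-7/24 (≈-0.2917)
After 4 (thin lens f=26): x=95/24 (≈3.9583) theta=-277/624 (≈-0.4439)
After 5 (propagate distance d=17): x=-2239/624 (≈-3.5881) theta=-277/624 (≈-0.4439)
After 6 (thin lens f=42): x=-2239/624 (≈-3.5881) theta=-9395/26208 (≈-0.3585)
After 7 (propagate distance d=14 (to screen)): x=-1007/117 (≈-8.6068) theta=-9395/26208 (≈-0.3585)
|theta_initial|=0.5000 |theta_final|=9395/26208 (≈0.3585) -> not increased

Answer: no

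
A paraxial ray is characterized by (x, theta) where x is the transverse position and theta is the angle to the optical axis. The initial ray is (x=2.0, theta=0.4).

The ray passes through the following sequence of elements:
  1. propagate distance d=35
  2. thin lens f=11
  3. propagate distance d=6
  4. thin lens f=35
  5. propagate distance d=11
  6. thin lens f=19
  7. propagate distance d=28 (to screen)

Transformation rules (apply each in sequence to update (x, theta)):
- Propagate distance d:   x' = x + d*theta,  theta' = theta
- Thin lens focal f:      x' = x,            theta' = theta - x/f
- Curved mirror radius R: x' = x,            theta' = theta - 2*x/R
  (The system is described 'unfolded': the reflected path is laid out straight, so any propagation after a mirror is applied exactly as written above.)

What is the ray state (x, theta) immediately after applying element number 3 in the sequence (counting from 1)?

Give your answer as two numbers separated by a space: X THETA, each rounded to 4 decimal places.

Answer: 9.6727 -1.0545

Derivation:
Initial: x=2.0000 theta=0.4000
After 1 (propagate distance d=35): x=16.0000 theta=0.4000
After 2 (thin lens f=11): x=16.0000 theta=-58/55 (≈-1.0545)
After 3 (propagate distance d=6): x=532/55 (≈9.6727) theta=-58/55 (≈-1.0545)
Rounded to 4 decimal places: x = 9.6727, theta = -1.0545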